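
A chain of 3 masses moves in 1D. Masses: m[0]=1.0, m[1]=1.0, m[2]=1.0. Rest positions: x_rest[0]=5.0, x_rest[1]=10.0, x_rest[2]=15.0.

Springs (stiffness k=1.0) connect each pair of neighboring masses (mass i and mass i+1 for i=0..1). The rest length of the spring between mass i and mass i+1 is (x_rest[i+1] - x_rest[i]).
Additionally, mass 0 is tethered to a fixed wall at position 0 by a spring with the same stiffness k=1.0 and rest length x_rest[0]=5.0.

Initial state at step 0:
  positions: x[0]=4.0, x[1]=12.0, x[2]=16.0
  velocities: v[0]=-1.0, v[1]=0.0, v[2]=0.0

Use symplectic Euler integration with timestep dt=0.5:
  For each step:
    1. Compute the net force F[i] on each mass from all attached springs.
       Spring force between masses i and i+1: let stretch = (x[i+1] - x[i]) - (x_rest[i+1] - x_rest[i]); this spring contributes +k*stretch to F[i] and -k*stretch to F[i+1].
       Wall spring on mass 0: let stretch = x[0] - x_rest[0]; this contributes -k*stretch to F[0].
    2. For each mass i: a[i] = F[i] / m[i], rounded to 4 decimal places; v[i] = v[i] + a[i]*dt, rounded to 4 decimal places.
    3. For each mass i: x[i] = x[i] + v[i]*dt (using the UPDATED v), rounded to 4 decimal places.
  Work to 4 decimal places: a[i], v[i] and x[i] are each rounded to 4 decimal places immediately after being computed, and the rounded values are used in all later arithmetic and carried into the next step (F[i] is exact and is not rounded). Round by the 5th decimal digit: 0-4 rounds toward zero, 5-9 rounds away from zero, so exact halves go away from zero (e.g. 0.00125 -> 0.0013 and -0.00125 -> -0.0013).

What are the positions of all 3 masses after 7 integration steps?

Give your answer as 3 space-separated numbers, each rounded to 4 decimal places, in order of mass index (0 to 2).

Answer: 4.2072 10.7935 13.4901

Derivation:
Step 0: x=[4.0000 12.0000 16.0000] v=[-1.0000 0.0000 0.0000]
Step 1: x=[4.5000 11.0000 16.2500] v=[1.0000 -2.0000 0.5000]
Step 2: x=[5.5000 9.6875 16.4375] v=[2.0000 -2.6250 0.3750]
Step 3: x=[6.1719 9.0156 16.1875] v=[1.3438 -1.3438 -0.5000]
Step 4: x=[6.0118 9.4258 15.3945] v=[-0.3203 0.8203 -1.5860]
Step 5: x=[5.2022 10.4747 14.3593] v=[-1.6192 2.0977 -2.0704]
Step 6: x=[4.4102 11.1766 13.6030] v=[-1.5841 1.4038 -1.5127]
Step 7: x=[4.2072 10.7935 13.4901] v=[-0.4060 -0.7662 -0.2259]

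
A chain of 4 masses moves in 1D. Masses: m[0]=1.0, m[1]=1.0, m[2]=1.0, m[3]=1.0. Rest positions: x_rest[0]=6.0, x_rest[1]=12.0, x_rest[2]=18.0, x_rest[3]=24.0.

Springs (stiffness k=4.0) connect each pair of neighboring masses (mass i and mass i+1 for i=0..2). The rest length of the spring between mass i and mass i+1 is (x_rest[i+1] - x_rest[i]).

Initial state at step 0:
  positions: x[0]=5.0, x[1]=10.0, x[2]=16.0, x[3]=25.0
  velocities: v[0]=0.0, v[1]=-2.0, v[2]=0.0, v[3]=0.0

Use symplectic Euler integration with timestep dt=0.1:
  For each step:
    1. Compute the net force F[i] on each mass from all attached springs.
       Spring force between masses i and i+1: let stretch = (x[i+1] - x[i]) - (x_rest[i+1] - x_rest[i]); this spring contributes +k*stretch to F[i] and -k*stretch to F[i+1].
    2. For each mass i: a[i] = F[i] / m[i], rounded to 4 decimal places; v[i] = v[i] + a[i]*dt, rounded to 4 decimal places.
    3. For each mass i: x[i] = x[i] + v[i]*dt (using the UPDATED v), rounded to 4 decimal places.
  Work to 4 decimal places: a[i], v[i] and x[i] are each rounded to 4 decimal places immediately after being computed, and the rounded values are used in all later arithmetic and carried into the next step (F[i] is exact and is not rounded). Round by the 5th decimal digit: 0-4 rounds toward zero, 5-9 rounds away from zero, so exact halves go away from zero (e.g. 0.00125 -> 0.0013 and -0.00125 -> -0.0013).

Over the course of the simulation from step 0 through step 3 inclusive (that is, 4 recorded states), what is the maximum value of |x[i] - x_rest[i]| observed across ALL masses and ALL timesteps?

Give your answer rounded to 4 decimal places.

Step 0: x=[5.0000 10.0000 16.0000 25.0000] v=[0.0000 -2.0000 0.0000 0.0000]
Step 1: x=[4.9600 9.8400 16.1200 24.8800] v=[-0.4000 -1.6000 1.2000 -1.2000]
Step 2: x=[4.8752 9.7360 16.3392 24.6496] v=[-0.8480 -1.0400 2.1920 -2.3040]
Step 3: x=[4.7448 9.7017 16.6267 24.3268] v=[-1.3037 -0.3430 2.8749 -3.2282]
Max displacement = 2.2983

Answer: 2.2983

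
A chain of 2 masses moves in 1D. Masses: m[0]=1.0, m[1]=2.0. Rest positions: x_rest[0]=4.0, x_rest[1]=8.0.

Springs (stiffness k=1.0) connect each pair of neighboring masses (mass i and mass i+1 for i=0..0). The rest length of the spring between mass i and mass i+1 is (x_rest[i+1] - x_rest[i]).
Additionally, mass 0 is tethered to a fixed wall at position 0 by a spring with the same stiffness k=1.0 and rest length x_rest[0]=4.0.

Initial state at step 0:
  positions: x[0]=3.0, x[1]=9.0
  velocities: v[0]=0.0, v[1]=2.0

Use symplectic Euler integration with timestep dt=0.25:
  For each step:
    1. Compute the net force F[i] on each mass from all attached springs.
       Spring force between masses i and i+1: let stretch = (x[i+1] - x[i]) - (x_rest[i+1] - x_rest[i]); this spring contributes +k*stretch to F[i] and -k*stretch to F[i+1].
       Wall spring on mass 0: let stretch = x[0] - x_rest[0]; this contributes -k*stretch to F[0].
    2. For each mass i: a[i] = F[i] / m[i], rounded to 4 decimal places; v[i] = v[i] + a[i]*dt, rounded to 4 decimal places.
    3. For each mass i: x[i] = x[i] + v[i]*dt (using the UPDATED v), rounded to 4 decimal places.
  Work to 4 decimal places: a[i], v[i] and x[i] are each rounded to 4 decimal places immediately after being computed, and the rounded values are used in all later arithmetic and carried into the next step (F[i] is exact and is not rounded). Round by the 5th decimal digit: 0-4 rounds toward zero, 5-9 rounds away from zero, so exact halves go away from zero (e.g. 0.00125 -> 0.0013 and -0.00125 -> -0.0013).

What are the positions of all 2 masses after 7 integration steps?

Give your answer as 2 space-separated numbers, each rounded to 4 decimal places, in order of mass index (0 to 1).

Step 0: x=[3.0000 9.0000] v=[0.0000 2.0000]
Step 1: x=[3.1875 9.4375] v=[0.7500 1.7500]
Step 2: x=[3.5664 9.8047] v=[1.5156 1.4688]
Step 3: x=[4.1123 10.1020] v=[2.1836 1.1890]
Step 4: x=[4.7756 10.3371] v=[2.6530 0.9403]
Step 5: x=[5.4880 10.5234] v=[2.8495 0.7451]
Step 6: x=[6.1721 10.6773] v=[2.7364 0.6157]
Step 7: x=[6.7520 10.8155] v=[2.3197 0.5526]

Answer: 6.7520 10.8155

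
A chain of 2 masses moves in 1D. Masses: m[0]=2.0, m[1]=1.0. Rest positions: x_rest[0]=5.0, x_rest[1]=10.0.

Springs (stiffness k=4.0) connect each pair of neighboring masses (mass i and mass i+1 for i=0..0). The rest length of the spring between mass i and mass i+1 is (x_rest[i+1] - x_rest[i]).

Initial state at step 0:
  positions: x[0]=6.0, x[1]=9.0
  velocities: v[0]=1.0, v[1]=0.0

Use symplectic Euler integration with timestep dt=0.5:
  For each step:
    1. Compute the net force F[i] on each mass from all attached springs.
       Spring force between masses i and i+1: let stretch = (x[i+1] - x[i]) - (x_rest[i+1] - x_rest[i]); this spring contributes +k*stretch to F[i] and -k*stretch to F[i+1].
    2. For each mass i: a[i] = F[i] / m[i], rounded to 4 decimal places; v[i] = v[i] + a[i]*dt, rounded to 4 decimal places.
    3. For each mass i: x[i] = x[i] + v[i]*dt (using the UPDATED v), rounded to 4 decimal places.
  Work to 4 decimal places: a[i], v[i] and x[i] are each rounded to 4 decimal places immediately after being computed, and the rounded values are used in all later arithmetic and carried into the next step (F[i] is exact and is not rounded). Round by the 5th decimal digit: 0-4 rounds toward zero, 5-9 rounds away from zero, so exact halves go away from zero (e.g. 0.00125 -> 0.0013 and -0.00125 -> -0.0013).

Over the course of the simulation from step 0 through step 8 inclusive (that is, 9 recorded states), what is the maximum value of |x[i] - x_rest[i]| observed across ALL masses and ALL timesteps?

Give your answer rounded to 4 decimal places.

Answer: 4.1095

Derivation:
Step 0: x=[6.0000 9.0000] v=[1.0000 0.0000]
Step 1: x=[5.5000 11.0000] v=[-1.0000 4.0000]
Step 2: x=[5.2500 12.5000] v=[-0.5000 3.0000]
Step 3: x=[6.1250 11.7500] v=[1.7500 -1.5000]
Step 4: x=[7.3125 10.3750] v=[2.3750 -2.7500]
Step 5: x=[7.5313 10.9375] v=[0.4375 1.1250]
Step 6: x=[6.9532 13.0938] v=[-1.1563 4.3126]
Step 7: x=[6.9454 14.1095] v=[-0.0157 2.0314]
Step 8: x=[8.0196 12.9611] v=[2.1484 -2.2968]
Max displacement = 4.1095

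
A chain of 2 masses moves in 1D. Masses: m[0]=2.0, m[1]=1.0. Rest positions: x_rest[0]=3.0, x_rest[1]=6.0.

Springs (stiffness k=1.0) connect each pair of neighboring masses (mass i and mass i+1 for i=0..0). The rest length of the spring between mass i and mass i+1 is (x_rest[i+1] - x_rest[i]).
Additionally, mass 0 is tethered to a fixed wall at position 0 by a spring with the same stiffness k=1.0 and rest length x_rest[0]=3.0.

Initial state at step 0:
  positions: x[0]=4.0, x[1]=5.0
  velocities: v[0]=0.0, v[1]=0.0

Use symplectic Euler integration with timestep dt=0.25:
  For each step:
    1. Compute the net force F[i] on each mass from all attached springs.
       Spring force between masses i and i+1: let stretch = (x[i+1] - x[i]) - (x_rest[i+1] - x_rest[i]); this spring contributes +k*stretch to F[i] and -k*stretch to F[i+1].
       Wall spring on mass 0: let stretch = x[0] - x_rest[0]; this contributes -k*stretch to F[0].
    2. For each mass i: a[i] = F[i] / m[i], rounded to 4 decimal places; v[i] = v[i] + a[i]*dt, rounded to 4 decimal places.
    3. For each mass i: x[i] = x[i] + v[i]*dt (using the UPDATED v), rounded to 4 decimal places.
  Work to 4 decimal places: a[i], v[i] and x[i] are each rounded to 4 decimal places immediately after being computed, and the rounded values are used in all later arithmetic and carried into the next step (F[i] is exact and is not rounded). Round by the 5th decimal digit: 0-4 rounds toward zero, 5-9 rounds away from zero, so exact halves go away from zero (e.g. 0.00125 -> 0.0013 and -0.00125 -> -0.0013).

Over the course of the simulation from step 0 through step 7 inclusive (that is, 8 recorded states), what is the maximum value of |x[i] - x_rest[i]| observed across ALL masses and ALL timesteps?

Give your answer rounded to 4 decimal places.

Step 0: x=[4.0000 5.0000] v=[0.0000 0.0000]
Step 1: x=[3.9063 5.1250] v=[-0.3750 0.5000]
Step 2: x=[3.7286 5.3613] v=[-0.7110 0.9453]
Step 3: x=[3.4854 5.6831] v=[-0.9730 1.2871]
Step 4: x=[3.2019 6.0550] v=[-1.1340 1.4877]
Step 5: x=[2.9075 6.4361] v=[-1.1776 1.5244]
Step 6: x=[2.6325 6.7842] v=[-1.1000 1.3923]
Step 7: x=[2.4050 7.0603] v=[-0.9101 1.1044]
Max displacement = 1.0603

Answer: 1.0603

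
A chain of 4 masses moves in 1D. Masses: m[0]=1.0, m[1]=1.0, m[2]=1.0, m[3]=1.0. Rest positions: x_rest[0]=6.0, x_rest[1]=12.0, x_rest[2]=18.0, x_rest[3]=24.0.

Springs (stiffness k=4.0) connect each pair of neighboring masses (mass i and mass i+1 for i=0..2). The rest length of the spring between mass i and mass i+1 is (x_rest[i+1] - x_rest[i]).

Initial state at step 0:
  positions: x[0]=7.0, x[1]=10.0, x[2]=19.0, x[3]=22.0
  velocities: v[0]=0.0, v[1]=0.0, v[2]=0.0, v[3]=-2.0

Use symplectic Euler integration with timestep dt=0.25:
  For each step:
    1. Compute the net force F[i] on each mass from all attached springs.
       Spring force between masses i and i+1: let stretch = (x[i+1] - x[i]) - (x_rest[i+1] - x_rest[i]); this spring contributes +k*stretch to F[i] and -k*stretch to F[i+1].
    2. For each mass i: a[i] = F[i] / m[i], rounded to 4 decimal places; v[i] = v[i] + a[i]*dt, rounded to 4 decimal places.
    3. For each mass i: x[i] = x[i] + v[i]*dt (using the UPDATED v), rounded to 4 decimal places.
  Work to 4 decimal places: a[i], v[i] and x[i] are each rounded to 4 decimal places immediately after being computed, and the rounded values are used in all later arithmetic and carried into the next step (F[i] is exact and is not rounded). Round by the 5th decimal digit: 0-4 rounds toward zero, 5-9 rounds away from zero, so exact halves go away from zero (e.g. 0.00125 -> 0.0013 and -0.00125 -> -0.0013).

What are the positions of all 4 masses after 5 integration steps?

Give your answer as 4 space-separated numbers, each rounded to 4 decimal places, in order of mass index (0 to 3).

Answer: 5.5079 9.8516 17.7266 22.4141

Derivation:
Step 0: x=[7.0000 10.0000 19.0000 22.0000] v=[0.0000 0.0000 0.0000 -2.0000]
Step 1: x=[6.2500 11.5000 17.5000 22.2500] v=[-3.0000 6.0000 -6.0000 1.0000]
Step 2: x=[5.3125 13.1875 15.6875 22.8125] v=[-3.7500 6.7500 -7.2500 2.2500]
Step 3: x=[4.8438 13.5313 15.0313 23.0938] v=[-1.8750 1.3750 -2.6250 1.1250]
Step 4: x=[5.0469 12.0782 16.0157 22.8594] v=[0.8125 -5.8125 3.9375 -0.9375]
Step 5: x=[5.5079 9.8516 17.7266 22.4141] v=[1.8438 -8.9063 6.8437 -1.7812]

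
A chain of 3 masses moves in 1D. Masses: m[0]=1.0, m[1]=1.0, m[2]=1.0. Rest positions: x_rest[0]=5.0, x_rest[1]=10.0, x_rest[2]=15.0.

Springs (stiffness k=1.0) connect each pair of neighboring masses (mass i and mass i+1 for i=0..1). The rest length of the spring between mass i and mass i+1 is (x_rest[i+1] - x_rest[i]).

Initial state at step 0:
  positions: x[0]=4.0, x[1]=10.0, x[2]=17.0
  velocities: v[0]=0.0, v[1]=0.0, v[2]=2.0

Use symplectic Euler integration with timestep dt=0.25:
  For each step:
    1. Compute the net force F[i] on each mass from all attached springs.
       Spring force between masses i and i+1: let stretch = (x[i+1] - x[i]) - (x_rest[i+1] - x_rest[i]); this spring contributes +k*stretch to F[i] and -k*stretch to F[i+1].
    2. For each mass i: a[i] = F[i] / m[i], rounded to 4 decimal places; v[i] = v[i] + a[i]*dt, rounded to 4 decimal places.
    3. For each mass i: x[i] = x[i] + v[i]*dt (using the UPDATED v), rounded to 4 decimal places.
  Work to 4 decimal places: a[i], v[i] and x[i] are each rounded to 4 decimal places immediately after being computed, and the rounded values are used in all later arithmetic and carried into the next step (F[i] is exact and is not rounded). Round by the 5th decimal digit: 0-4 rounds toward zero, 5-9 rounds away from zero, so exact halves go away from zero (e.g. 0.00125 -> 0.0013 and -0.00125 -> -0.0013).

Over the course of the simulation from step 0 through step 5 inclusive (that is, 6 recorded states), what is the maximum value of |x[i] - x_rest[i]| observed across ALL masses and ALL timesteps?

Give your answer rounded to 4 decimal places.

Step 0: x=[4.0000 10.0000 17.0000] v=[0.0000 0.0000 2.0000]
Step 1: x=[4.0625 10.0625 17.3750] v=[0.2500 0.2500 1.5000]
Step 2: x=[4.1875 10.2070 17.6055] v=[0.5000 0.5781 0.9219]
Step 3: x=[4.3762 10.4377 17.6861] v=[0.7549 0.9229 0.3223]
Step 4: x=[4.6313 10.7426 17.6262] v=[1.0203 1.2196 -0.2398]
Step 5: x=[4.9558 11.0958 17.4485] v=[1.2981 1.4127 -0.7107]
Max displacement = 2.6861

Answer: 2.6861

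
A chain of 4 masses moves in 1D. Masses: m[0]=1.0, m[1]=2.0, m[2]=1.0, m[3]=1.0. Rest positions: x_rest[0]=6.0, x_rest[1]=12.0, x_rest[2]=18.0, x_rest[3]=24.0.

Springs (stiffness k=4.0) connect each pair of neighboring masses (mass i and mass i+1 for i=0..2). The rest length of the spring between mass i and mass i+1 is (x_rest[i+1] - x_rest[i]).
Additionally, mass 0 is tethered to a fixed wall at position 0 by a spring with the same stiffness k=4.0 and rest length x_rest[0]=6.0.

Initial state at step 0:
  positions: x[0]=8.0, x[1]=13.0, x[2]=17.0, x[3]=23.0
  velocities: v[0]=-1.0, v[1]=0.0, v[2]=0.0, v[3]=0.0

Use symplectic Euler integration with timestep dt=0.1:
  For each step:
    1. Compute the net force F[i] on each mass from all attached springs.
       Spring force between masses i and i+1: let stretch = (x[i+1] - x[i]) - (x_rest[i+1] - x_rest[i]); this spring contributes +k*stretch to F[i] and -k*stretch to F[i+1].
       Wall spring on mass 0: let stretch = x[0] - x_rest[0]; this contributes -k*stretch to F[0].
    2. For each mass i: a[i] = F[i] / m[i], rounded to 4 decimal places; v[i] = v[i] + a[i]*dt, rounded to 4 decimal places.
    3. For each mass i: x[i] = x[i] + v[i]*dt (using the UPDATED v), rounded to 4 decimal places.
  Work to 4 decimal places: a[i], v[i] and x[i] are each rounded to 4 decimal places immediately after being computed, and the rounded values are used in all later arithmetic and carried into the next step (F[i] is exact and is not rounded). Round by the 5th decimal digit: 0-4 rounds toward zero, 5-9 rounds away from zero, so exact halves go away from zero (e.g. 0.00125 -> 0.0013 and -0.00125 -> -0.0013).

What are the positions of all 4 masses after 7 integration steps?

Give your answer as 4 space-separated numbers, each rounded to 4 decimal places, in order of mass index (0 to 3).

Step 0: x=[8.0000 13.0000 17.0000 23.0000] v=[-1.0000 0.0000 0.0000 0.0000]
Step 1: x=[7.7800 12.9800 17.0800 23.0000] v=[-2.2000 -0.2000 0.8000 0.0000]
Step 2: x=[7.4568 12.9380 17.2328 23.0032] v=[-3.2320 -0.4200 1.5280 0.0320]
Step 3: x=[7.0546 12.8723 17.4446 23.0156] v=[-4.0222 -0.6573 2.1182 0.1238]
Step 4: x=[6.6029 12.7817 17.6964 23.0451] v=[-4.5170 -0.9064 2.5177 0.2954]
Step 5: x=[6.1342 12.6658 17.9655 23.1007] v=[-4.6866 -1.1592 2.6913 0.5559]
Step 6: x=[5.6814 12.5252 18.2281 23.1909] v=[-4.5276 -1.4056 2.6255 0.9018]
Step 7: x=[5.2751 12.3618 18.4611 23.3226] v=[-4.0626 -1.6338 2.3295 1.3167]

Answer: 5.2751 12.3618 18.4611 23.3226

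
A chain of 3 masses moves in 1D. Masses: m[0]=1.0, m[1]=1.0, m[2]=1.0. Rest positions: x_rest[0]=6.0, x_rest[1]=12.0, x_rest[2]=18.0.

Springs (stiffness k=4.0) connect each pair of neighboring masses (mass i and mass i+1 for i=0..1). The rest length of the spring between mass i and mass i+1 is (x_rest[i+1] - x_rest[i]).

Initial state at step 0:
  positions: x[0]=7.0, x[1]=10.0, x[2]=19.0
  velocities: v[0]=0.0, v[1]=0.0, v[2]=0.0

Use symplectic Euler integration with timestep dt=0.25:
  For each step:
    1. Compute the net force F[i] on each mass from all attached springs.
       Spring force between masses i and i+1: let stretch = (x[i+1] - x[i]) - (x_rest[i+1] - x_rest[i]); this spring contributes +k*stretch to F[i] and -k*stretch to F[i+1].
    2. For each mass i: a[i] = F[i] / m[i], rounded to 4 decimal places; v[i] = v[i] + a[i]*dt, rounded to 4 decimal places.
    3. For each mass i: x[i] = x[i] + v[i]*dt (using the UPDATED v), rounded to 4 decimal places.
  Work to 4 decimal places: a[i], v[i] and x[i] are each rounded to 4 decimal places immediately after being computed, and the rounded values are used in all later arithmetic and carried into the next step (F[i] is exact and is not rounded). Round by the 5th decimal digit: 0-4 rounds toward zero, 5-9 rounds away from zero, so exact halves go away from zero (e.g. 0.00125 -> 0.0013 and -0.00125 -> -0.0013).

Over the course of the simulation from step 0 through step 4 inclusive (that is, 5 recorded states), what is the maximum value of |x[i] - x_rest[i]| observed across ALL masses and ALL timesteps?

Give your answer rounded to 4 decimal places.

Step 0: x=[7.0000 10.0000 19.0000] v=[0.0000 0.0000 0.0000]
Step 1: x=[6.2500 11.5000 18.2500] v=[-3.0000 6.0000 -3.0000]
Step 2: x=[5.3125 13.3750 17.3125] v=[-3.7500 7.5000 -3.7500]
Step 3: x=[4.8906 14.2188 16.8906] v=[-1.6875 3.3750 -1.6875]
Step 4: x=[5.3008 13.3985 17.3008] v=[1.6407 -3.2814 1.6407]
Max displacement = 2.2188

Answer: 2.2188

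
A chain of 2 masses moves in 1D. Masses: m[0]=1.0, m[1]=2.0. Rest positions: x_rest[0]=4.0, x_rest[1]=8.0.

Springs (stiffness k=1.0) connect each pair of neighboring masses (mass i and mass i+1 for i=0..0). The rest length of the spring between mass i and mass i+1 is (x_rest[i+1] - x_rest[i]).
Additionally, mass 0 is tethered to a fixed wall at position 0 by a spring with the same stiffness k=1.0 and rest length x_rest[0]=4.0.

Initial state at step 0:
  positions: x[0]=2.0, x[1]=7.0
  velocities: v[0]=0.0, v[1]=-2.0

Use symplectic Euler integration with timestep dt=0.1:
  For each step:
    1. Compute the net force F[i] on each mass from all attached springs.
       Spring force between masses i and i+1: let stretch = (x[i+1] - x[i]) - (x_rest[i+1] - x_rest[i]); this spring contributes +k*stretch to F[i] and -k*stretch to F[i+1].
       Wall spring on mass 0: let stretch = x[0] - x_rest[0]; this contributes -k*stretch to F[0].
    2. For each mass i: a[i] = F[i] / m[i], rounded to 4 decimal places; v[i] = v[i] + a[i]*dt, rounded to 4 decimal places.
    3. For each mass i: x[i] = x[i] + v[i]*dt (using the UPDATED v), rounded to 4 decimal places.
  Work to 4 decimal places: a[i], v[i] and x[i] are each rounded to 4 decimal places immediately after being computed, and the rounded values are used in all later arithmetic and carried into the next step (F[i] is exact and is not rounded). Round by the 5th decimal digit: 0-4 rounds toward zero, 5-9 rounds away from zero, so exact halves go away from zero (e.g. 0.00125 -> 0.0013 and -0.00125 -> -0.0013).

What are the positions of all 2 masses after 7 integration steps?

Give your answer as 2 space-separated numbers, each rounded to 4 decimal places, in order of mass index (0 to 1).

Step 0: x=[2.0000 7.0000] v=[0.0000 -2.0000]
Step 1: x=[2.0300 6.7950] v=[0.3000 -2.0500]
Step 2: x=[2.0874 6.5862] v=[0.5735 -2.0883]
Step 3: x=[2.1689 6.3749] v=[0.8146 -2.1132]
Step 4: x=[2.2707 6.1626] v=[1.0183 -2.1235]
Step 5: x=[2.3887 5.9508] v=[1.1804 -2.1181]
Step 6: x=[2.5185 5.7412] v=[1.2977 -2.0962]
Step 7: x=[2.6553 5.5355] v=[1.3681 -2.0573]

Answer: 2.6553 5.5355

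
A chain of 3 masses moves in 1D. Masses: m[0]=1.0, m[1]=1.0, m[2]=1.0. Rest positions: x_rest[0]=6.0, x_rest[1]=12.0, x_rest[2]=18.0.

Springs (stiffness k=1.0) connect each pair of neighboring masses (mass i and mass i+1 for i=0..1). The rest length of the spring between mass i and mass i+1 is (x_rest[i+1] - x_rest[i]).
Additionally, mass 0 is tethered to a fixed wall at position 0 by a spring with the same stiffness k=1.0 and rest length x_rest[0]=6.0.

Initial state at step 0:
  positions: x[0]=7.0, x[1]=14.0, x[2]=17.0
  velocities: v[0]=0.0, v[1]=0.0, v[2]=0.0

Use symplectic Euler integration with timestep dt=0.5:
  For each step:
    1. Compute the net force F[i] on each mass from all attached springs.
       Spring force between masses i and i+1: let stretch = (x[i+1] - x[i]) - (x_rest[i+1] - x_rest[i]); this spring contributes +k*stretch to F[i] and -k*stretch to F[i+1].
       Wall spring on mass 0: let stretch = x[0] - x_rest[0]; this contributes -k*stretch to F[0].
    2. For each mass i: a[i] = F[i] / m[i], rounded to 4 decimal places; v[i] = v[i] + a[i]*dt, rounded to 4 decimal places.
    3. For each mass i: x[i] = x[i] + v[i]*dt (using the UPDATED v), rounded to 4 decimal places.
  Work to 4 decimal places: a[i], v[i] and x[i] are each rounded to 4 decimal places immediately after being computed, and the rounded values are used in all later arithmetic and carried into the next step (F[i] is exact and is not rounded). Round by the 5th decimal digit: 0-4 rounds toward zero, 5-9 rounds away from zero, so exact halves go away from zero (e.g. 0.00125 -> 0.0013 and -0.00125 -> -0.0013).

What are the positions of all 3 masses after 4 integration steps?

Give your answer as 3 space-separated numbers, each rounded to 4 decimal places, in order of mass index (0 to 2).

Step 0: x=[7.0000 14.0000 17.0000] v=[0.0000 0.0000 0.0000]
Step 1: x=[7.0000 13.0000 17.7500] v=[0.0000 -2.0000 1.5000]
Step 2: x=[6.7500 11.6875 18.8125] v=[-0.5000 -2.6250 2.1250]
Step 3: x=[6.0469 10.9219 19.5938] v=[-1.4063 -1.5313 1.5625]
Step 4: x=[5.0508 11.1055 19.7071] v=[-1.9923 0.3672 0.2266]

Answer: 5.0508 11.1055 19.7071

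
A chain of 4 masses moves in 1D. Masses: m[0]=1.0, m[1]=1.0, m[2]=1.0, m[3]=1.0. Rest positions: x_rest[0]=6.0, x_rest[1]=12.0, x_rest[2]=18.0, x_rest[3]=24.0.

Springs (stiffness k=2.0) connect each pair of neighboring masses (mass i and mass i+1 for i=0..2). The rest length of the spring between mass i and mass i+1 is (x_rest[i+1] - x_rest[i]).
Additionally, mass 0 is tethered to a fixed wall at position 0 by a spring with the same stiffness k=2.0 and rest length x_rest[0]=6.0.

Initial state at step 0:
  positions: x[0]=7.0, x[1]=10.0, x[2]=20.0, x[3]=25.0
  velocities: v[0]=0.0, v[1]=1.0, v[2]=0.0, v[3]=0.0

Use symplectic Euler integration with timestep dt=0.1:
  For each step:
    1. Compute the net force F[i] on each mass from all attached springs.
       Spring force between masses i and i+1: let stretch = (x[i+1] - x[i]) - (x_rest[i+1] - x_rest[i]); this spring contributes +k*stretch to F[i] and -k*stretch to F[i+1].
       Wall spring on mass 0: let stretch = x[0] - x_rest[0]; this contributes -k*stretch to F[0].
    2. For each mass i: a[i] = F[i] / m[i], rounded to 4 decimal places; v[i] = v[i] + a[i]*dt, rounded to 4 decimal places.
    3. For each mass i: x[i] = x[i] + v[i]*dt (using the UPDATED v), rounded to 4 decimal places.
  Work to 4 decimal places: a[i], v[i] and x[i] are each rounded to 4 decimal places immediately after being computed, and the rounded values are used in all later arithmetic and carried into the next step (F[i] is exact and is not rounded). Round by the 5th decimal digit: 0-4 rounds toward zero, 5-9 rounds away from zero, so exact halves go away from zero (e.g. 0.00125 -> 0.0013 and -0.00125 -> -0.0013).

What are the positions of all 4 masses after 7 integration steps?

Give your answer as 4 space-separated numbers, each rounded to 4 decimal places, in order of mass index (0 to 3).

Answer: 5.5248 13.3908 18.0972 25.3001

Derivation:
Step 0: x=[7.0000 10.0000 20.0000 25.0000] v=[0.0000 1.0000 0.0000 0.0000]
Step 1: x=[6.9200 10.2400 19.9000 25.0200] v=[-0.8000 2.4000 -1.0000 0.2000]
Step 2: x=[6.7680 10.6068 19.7092 25.0576] v=[-1.5200 3.6680 -1.9080 0.3760]
Step 3: x=[6.5574 11.0789 19.4433 25.1082] v=[-2.1058 4.7207 -2.6588 0.5063]
Step 4: x=[6.3061 11.6278 19.1234 25.1655] v=[-2.5130 5.4893 -3.1987 0.5733]
Step 5: x=[6.0351 12.2202 18.7745 25.2220] v=[-2.7099 5.9241 -3.4894 0.5649]
Step 6: x=[5.7671 12.8200 18.4234 25.2695] v=[-2.6799 5.9979 -3.5108 0.4754]
Step 7: x=[5.5248 13.3908 18.0972 25.3001] v=[-2.4227 5.7080 -3.2623 0.3062]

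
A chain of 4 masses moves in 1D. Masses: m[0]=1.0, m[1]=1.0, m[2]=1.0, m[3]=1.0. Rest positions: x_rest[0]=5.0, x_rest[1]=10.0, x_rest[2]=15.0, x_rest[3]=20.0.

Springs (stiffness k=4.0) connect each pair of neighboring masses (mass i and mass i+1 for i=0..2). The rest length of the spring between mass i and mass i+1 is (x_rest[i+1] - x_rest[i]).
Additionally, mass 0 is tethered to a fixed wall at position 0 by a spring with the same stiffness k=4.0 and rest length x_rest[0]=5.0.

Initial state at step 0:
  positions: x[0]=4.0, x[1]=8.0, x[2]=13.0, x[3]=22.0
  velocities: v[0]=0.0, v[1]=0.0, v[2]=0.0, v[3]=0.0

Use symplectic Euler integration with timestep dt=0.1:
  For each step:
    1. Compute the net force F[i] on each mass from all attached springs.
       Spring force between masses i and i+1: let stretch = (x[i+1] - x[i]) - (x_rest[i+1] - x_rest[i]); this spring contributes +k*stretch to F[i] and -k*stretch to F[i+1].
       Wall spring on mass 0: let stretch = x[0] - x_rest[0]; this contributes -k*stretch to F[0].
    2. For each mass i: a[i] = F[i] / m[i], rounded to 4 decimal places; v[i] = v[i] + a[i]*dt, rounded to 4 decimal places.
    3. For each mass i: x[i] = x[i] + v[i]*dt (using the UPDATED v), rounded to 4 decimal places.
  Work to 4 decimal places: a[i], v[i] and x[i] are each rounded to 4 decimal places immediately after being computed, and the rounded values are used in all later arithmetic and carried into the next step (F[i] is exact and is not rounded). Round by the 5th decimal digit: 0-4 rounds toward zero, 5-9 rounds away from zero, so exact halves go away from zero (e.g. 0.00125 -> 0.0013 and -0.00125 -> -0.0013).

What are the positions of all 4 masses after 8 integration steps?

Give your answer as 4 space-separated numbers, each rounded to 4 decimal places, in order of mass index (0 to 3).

Answer: 4.3207 9.7677 15.8959 18.4267

Derivation:
Step 0: x=[4.0000 8.0000 13.0000 22.0000] v=[0.0000 0.0000 0.0000 0.0000]
Step 1: x=[4.0000 8.0400 13.1600 21.8400] v=[0.0000 0.4000 1.6000 -1.6000]
Step 2: x=[4.0016 8.1232 13.4624 21.5328] v=[0.0160 0.8320 3.0240 -3.0720]
Step 3: x=[4.0080 8.2551 13.8741 21.1028] v=[0.0640 1.3190 4.1165 -4.3002]
Step 4: x=[4.0240 8.4419 14.3501 20.5836] v=[0.1596 1.8678 4.7604 -5.1917]
Step 5: x=[4.0557 8.6883 14.8392 20.0151] v=[0.3172 2.4639 4.8905 -5.6851]
Step 6: x=[4.1105 8.9954 15.2893 19.4396] v=[0.5480 3.0712 4.5005 -5.7555]
Step 7: x=[4.1963 9.3589 15.6536 18.8980] v=[0.8578 3.6348 3.6431 -5.4156]
Step 8: x=[4.3207 9.7677 15.8959 18.4267] v=[1.2443 4.0876 2.4230 -4.7134]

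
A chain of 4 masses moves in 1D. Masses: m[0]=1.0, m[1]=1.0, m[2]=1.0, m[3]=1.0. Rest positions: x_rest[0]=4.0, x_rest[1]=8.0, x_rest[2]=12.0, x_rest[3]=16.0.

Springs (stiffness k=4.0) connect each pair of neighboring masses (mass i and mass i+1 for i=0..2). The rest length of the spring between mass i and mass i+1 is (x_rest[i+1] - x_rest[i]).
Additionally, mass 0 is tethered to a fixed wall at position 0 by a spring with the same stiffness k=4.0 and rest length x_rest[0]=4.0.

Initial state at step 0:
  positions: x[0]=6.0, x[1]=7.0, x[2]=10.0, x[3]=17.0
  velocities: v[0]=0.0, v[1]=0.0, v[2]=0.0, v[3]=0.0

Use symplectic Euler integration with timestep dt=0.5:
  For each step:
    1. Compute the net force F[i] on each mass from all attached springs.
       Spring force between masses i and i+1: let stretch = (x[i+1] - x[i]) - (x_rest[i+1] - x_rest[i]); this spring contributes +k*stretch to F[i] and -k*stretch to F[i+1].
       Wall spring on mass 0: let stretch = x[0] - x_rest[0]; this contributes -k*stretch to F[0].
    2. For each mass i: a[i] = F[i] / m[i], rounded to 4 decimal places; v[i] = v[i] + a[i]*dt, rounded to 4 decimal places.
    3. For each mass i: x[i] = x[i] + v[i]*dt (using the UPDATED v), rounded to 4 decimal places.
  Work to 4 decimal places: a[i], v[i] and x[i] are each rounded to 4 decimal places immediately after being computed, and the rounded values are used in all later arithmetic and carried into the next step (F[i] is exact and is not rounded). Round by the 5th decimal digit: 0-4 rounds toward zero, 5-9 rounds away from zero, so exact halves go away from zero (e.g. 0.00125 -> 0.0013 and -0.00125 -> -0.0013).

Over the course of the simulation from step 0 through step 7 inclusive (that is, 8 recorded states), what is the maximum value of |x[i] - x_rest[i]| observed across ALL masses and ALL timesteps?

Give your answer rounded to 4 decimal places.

Step 0: x=[6.0000 7.0000 10.0000 17.0000] v=[0.0000 0.0000 0.0000 0.0000]
Step 1: x=[1.0000 9.0000 14.0000 14.0000] v=[-10.0000 4.0000 8.0000 -6.0000]
Step 2: x=[3.0000 8.0000 13.0000 15.0000] v=[4.0000 -2.0000 -2.0000 2.0000]
Step 3: x=[7.0000 7.0000 9.0000 18.0000] v=[8.0000 -2.0000 -8.0000 6.0000]
Step 4: x=[4.0000 8.0000 12.0000 16.0000] v=[-6.0000 2.0000 6.0000 -4.0000]
Step 5: x=[1.0000 9.0000 15.0000 14.0000] v=[-6.0000 2.0000 6.0000 -4.0000]
Step 6: x=[5.0000 8.0000 11.0000 17.0000] v=[8.0000 -2.0000 -8.0000 6.0000]
Step 7: x=[7.0000 7.0000 10.0000 18.0000] v=[4.0000 -2.0000 -2.0000 2.0000]
Max displacement = 3.0000

Answer: 3.0000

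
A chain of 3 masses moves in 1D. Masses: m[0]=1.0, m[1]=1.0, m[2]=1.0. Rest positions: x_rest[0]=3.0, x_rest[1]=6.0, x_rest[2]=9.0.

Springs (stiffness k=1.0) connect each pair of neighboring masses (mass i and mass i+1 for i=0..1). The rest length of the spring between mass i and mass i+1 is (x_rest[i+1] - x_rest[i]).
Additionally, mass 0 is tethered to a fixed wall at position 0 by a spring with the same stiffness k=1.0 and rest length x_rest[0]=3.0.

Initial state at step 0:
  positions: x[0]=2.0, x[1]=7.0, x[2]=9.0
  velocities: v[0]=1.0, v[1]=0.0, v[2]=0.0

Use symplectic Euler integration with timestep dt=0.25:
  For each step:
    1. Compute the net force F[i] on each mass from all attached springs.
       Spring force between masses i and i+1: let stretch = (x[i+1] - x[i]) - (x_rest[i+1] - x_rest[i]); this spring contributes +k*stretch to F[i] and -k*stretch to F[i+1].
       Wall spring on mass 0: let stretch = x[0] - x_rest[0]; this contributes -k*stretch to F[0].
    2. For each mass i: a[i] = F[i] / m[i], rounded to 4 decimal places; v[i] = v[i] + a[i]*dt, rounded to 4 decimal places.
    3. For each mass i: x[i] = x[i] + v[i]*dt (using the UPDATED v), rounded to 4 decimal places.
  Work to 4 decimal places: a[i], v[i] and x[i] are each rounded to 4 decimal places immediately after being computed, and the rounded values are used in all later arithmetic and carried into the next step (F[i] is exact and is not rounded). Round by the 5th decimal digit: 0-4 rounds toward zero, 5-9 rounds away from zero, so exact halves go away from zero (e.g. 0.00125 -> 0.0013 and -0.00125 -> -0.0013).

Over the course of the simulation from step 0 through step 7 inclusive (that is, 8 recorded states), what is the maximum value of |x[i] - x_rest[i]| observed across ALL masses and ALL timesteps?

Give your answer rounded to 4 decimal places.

Answer: 1.6433

Derivation:
Step 0: x=[2.0000 7.0000 9.0000] v=[1.0000 0.0000 0.0000]
Step 1: x=[2.4375 6.8125 9.0625] v=[1.7500 -0.7500 0.2500]
Step 2: x=[2.9961 6.4922 9.1719] v=[2.2344 -1.2813 0.4375]
Step 3: x=[3.5860 6.1209 9.3013] v=[2.3594 -1.4854 0.5176]
Step 4: x=[4.1102 5.7899 9.4194] v=[2.0966 -1.3240 0.4725]
Step 5: x=[4.4825 5.5808 9.4982] v=[1.4890 -0.8366 0.3151]
Step 6: x=[4.6433 5.5479 9.5197] v=[0.6430 -0.1318 0.0858]
Step 7: x=[4.5704 5.7067 9.4804] v=[-0.2917 0.6350 -0.1572]
Max displacement = 1.6433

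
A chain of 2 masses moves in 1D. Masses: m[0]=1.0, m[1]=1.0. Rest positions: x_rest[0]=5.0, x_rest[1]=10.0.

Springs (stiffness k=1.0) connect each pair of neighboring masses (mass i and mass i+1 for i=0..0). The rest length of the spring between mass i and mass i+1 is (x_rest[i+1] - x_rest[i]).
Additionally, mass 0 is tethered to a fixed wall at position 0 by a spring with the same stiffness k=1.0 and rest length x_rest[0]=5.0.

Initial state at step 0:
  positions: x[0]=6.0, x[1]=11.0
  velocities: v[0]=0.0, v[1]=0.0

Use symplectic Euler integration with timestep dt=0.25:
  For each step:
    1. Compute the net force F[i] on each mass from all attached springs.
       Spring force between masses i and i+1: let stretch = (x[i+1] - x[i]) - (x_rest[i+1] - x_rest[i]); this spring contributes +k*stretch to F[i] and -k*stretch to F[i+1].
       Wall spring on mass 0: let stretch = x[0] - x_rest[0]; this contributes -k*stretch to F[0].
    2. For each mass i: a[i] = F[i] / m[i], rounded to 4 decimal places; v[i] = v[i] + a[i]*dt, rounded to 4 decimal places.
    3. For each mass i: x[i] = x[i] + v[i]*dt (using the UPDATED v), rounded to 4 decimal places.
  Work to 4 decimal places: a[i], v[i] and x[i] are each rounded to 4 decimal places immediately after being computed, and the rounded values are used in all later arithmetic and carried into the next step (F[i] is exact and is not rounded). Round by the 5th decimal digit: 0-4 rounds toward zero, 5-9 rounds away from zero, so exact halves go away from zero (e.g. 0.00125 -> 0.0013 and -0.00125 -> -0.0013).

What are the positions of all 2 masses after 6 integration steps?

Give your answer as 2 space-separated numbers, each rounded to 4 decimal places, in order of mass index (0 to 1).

Answer: 5.1404 10.7828

Derivation:
Step 0: x=[6.0000 11.0000] v=[0.0000 0.0000]
Step 1: x=[5.9375 11.0000] v=[-0.2500 0.0000]
Step 2: x=[5.8203 10.9961] v=[-0.4688 -0.0156]
Step 3: x=[5.6628 10.9812] v=[-0.6299 -0.0596]
Step 4: x=[5.4838 10.9464] v=[-0.7160 -0.1392]
Step 5: x=[5.3035 10.8827] v=[-0.7213 -0.2549]
Step 6: x=[5.1404 10.7828] v=[-0.6524 -0.3997]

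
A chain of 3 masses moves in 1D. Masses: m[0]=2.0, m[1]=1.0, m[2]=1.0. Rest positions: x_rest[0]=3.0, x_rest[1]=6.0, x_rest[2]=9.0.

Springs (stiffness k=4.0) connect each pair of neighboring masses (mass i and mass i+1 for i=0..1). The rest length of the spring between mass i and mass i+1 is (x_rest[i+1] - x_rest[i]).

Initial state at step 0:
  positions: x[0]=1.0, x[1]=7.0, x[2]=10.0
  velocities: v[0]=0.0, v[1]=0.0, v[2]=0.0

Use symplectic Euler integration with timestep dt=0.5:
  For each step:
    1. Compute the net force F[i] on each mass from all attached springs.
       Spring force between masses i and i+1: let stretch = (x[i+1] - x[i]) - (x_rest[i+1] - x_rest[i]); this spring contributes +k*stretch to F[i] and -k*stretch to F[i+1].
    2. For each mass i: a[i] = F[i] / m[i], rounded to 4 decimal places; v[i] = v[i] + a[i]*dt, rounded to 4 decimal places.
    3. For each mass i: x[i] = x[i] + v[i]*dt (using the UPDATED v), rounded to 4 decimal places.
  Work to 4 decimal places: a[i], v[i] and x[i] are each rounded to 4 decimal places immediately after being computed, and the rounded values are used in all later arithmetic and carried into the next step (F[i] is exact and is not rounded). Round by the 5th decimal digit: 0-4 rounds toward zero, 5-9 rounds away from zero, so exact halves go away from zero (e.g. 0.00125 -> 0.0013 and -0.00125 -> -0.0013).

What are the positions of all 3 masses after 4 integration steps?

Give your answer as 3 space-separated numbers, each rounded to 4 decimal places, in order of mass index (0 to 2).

Answer: 3.8125 3.6250 7.7500

Derivation:
Step 0: x=[1.0000 7.0000 10.0000] v=[0.0000 0.0000 0.0000]
Step 1: x=[2.5000 4.0000 10.0000] v=[3.0000 -6.0000 0.0000]
Step 2: x=[3.2500 5.5000 7.0000] v=[1.5000 3.0000 -6.0000]
Step 3: x=[3.6250 6.2500 5.5000] v=[0.7500 1.5000 -3.0000]
Step 4: x=[3.8125 3.6250 7.7500] v=[0.3750 -5.2500 4.5000]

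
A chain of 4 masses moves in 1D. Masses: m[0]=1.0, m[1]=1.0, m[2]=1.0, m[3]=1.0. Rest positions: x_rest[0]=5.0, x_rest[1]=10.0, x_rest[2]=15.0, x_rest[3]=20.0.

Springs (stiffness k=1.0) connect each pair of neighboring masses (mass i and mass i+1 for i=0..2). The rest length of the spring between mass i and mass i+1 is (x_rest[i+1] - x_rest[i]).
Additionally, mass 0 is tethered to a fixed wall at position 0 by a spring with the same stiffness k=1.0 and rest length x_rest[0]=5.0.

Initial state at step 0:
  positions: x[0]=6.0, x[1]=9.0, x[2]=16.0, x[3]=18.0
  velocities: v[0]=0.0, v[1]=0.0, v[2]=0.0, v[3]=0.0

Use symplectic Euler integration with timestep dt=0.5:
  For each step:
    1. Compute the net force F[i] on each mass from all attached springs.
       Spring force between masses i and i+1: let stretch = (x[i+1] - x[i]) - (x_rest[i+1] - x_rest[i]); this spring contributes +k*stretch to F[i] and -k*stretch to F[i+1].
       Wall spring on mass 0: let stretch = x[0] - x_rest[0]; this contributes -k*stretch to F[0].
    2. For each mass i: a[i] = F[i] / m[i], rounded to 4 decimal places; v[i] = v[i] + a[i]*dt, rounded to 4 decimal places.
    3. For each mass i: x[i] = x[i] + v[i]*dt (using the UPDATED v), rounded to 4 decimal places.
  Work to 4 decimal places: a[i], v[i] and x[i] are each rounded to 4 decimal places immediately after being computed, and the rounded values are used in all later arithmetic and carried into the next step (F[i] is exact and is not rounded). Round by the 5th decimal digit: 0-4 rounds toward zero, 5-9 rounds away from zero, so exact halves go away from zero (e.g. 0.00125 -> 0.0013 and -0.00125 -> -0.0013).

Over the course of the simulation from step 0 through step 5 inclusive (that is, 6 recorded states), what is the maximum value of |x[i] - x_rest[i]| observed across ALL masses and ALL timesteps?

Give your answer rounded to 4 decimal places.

Answer: 2.0937

Derivation:
Step 0: x=[6.0000 9.0000 16.0000 18.0000] v=[0.0000 0.0000 0.0000 0.0000]
Step 1: x=[5.2500 10.0000 14.7500 18.7500] v=[-1.5000 2.0000 -2.5000 1.5000]
Step 2: x=[4.3750 11.0000 13.3125 19.7500] v=[-1.7500 2.0000 -2.8750 2.0000]
Step 3: x=[4.0625 10.9219 12.9063 20.3907] v=[-0.6250 -0.1563 -0.8125 1.2813]
Step 4: x=[4.4493 9.6250 13.8751 20.4103] v=[0.7735 -2.5938 1.9375 0.0391]
Step 5: x=[5.0177 8.0967 15.4152 20.0461] v=[1.1367 -3.0566 3.0801 -0.7285]
Max displacement = 2.0937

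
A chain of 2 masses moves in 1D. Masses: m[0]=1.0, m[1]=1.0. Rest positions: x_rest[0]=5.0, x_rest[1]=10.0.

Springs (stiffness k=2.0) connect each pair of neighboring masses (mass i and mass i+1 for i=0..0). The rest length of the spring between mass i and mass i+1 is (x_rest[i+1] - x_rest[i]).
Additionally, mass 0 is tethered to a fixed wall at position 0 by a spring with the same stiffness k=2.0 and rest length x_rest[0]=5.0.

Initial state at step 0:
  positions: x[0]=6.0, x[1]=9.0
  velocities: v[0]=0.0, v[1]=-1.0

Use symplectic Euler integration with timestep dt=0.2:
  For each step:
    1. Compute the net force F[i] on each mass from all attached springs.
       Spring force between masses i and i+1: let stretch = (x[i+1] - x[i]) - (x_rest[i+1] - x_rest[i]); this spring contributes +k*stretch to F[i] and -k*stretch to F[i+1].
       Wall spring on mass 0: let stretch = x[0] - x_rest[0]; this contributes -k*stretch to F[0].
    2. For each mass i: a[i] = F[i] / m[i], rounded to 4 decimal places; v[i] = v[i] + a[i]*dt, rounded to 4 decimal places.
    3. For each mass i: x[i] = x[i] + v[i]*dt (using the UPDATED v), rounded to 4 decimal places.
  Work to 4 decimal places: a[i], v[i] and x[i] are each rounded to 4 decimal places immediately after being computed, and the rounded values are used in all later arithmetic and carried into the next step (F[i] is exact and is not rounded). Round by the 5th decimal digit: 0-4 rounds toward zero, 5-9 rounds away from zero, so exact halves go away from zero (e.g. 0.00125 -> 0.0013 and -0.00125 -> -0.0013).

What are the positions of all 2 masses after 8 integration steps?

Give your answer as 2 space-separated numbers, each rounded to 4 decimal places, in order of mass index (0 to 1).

Step 0: x=[6.0000 9.0000] v=[0.0000 -1.0000]
Step 1: x=[5.7600 8.9600] v=[-1.2000 -0.2000]
Step 2: x=[5.3152 9.0640] v=[-2.2240 0.5200]
Step 3: x=[4.7451 9.2681] v=[-2.8506 1.0205]
Step 4: x=[4.1572 9.5104] v=[-2.9394 1.2113]
Step 5: x=[3.6650 9.7244] v=[-2.4610 1.0700]
Step 6: x=[3.3644 9.8536] v=[-1.5032 0.6462]
Step 7: x=[3.3137 9.8637] v=[-0.2533 0.0505]
Step 8: x=[3.5219 9.7498] v=[1.0412 -0.5695]

Answer: 3.5219 9.7498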